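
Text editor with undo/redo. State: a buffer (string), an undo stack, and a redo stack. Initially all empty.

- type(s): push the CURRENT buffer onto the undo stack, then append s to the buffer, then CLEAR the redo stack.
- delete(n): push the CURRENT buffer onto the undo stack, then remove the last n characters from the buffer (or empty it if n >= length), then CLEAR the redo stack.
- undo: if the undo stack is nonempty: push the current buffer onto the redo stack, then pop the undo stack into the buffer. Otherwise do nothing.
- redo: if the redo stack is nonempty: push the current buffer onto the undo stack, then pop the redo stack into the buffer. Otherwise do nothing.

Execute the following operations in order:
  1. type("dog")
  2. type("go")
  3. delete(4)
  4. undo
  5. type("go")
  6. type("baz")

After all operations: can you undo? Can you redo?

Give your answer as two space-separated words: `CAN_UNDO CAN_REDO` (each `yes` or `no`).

Answer: yes no

Derivation:
After op 1 (type): buf='dog' undo_depth=1 redo_depth=0
After op 2 (type): buf='doggo' undo_depth=2 redo_depth=0
After op 3 (delete): buf='d' undo_depth=3 redo_depth=0
After op 4 (undo): buf='doggo' undo_depth=2 redo_depth=1
After op 5 (type): buf='doggogo' undo_depth=3 redo_depth=0
After op 6 (type): buf='doggogobaz' undo_depth=4 redo_depth=0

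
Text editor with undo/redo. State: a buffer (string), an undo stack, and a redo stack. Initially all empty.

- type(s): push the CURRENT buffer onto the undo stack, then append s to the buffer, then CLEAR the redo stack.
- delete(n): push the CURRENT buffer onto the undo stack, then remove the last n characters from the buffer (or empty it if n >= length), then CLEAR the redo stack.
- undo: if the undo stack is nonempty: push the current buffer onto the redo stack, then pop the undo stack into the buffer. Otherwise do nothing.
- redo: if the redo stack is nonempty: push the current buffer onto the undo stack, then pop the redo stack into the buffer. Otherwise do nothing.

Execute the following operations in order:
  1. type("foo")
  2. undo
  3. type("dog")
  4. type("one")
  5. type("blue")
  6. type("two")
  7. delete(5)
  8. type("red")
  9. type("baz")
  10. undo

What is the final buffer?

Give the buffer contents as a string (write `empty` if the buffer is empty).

Answer: dogoneblred

Derivation:
After op 1 (type): buf='foo' undo_depth=1 redo_depth=0
After op 2 (undo): buf='(empty)' undo_depth=0 redo_depth=1
After op 3 (type): buf='dog' undo_depth=1 redo_depth=0
After op 4 (type): buf='dogone' undo_depth=2 redo_depth=0
After op 5 (type): buf='dogoneblue' undo_depth=3 redo_depth=0
After op 6 (type): buf='dogonebluetwo' undo_depth=4 redo_depth=0
After op 7 (delete): buf='dogonebl' undo_depth=5 redo_depth=0
After op 8 (type): buf='dogoneblred' undo_depth=6 redo_depth=0
After op 9 (type): buf='dogoneblredbaz' undo_depth=7 redo_depth=0
After op 10 (undo): buf='dogoneblred' undo_depth=6 redo_depth=1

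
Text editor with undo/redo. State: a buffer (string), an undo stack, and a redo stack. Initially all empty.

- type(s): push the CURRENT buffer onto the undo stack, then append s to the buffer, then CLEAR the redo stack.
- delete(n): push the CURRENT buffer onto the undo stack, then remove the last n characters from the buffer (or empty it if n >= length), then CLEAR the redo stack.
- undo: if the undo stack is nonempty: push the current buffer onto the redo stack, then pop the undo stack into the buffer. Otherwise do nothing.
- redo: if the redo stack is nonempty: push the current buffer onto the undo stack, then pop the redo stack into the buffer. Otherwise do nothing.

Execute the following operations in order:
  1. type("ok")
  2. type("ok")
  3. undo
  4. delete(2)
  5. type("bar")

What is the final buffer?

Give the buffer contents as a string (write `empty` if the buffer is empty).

After op 1 (type): buf='ok' undo_depth=1 redo_depth=0
After op 2 (type): buf='okok' undo_depth=2 redo_depth=0
After op 3 (undo): buf='ok' undo_depth=1 redo_depth=1
After op 4 (delete): buf='(empty)' undo_depth=2 redo_depth=0
After op 5 (type): buf='bar' undo_depth=3 redo_depth=0

Answer: bar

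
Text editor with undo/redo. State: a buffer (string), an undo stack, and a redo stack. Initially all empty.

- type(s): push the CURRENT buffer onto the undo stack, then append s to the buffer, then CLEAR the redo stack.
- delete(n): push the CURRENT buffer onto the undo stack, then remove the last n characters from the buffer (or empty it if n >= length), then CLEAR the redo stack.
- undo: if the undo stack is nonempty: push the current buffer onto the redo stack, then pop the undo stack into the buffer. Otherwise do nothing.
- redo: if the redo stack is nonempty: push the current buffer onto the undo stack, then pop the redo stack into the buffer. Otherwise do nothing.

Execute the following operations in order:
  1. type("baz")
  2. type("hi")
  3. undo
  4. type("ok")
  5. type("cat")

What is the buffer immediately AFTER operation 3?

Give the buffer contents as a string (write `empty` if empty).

Answer: baz

Derivation:
After op 1 (type): buf='baz' undo_depth=1 redo_depth=0
After op 2 (type): buf='bazhi' undo_depth=2 redo_depth=0
After op 3 (undo): buf='baz' undo_depth=1 redo_depth=1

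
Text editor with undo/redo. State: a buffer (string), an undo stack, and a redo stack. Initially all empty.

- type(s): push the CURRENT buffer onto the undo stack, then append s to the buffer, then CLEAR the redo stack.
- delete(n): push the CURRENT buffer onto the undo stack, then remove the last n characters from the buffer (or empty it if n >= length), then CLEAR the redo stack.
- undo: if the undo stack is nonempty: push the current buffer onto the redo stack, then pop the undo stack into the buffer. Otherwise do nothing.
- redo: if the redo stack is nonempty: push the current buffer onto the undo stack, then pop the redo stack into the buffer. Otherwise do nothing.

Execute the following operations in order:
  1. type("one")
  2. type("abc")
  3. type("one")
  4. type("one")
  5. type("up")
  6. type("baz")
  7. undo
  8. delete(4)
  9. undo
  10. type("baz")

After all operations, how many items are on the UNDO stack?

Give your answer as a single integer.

Answer: 6

Derivation:
After op 1 (type): buf='one' undo_depth=1 redo_depth=0
After op 2 (type): buf='oneabc' undo_depth=2 redo_depth=0
After op 3 (type): buf='oneabcone' undo_depth=3 redo_depth=0
After op 4 (type): buf='oneabconeone' undo_depth=4 redo_depth=0
After op 5 (type): buf='oneabconeoneup' undo_depth=5 redo_depth=0
After op 6 (type): buf='oneabconeoneupbaz' undo_depth=6 redo_depth=0
After op 7 (undo): buf='oneabconeoneup' undo_depth=5 redo_depth=1
After op 8 (delete): buf='oneabconeo' undo_depth=6 redo_depth=0
After op 9 (undo): buf='oneabconeoneup' undo_depth=5 redo_depth=1
After op 10 (type): buf='oneabconeoneupbaz' undo_depth=6 redo_depth=0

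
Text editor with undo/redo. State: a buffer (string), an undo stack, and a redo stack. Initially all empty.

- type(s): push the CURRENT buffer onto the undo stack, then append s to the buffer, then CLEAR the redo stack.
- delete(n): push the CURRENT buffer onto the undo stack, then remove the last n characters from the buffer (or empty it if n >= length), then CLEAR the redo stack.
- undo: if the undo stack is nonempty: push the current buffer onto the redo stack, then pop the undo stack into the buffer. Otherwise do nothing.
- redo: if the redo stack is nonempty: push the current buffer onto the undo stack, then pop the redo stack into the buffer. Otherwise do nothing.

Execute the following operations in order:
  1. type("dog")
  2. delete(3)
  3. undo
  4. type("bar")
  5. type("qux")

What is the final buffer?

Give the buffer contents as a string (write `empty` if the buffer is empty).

After op 1 (type): buf='dog' undo_depth=1 redo_depth=0
After op 2 (delete): buf='(empty)' undo_depth=2 redo_depth=0
After op 3 (undo): buf='dog' undo_depth=1 redo_depth=1
After op 4 (type): buf='dogbar' undo_depth=2 redo_depth=0
After op 5 (type): buf='dogbarqux' undo_depth=3 redo_depth=0

Answer: dogbarqux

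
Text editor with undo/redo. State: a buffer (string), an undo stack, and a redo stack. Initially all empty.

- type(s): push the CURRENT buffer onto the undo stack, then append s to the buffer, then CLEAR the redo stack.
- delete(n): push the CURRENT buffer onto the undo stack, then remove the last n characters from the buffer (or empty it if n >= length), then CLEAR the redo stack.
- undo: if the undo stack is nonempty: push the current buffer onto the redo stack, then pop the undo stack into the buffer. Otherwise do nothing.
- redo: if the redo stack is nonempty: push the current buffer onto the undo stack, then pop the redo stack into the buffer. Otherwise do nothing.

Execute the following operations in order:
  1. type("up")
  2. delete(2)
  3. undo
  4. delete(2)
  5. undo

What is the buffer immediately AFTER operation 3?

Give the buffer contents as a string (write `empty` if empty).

Answer: up

Derivation:
After op 1 (type): buf='up' undo_depth=1 redo_depth=0
After op 2 (delete): buf='(empty)' undo_depth=2 redo_depth=0
After op 3 (undo): buf='up' undo_depth=1 redo_depth=1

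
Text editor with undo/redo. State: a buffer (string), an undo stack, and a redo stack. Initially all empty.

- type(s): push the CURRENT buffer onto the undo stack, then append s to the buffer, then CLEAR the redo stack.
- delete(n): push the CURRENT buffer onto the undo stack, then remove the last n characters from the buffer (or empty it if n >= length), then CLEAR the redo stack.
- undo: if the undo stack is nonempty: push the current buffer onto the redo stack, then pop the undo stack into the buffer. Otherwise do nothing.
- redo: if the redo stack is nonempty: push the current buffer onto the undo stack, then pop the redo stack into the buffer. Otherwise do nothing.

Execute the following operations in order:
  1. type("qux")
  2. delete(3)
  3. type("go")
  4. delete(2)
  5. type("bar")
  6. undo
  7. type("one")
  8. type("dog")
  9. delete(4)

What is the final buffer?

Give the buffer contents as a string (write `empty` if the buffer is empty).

After op 1 (type): buf='qux' undo_depth=1 redo_depth=0
After op 2 (delete): buf='(empty)' undo_depth=2 redo_depth=0
After op 3 (type): buf='go' undo_depth=3 redo_depth=0
After op 4 (delete): buf='(empty)' undo_depth=4 redo_depth=0
After op 5 (type): buf='bar' undo_depth=5 redo_depth=0
After op 6 (undo): buf='(empty)' undo_depth=4 redo_depth=1
After op 7 (type): buf='one' undo_depth=5 redo_depth=0
After op 8 (type): buf='onedog' undo_depth=6 redo_depth=0
After op 9 (delete): buf='on' undo_depth=7 redo_depth=0

Answer: on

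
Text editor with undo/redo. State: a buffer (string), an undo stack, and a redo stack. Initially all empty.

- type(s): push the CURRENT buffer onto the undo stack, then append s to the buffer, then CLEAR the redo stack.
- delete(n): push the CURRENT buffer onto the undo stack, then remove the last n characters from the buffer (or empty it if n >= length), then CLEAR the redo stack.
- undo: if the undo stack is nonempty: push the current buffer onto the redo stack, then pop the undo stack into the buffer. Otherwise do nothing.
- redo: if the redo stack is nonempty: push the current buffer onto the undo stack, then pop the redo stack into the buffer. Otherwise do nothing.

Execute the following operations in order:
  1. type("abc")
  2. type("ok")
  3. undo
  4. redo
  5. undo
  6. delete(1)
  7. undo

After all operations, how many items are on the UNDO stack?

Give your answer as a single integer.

Answer: 1

Derivation:
After op 1 (type): buf='abc' undo_depth=1 redo_depth=0
After op 2 (type): buf='abcok' undo_depth=2 redo_depth=0
After op 3 (undo): buf='abc' undo_depth=1 redo_depth=1
After op 4 (redo): buf='abcok' undo_depth=2 redo_depth=0
After op 5 (undo): buf='abc' undo_depth=1 redo_depth=1
After op 6 (delete): buf='ab' undo_depth=2 redo_depth=0
After op 7 (undo): buf='abc' undo_depth=1 redo_depth=1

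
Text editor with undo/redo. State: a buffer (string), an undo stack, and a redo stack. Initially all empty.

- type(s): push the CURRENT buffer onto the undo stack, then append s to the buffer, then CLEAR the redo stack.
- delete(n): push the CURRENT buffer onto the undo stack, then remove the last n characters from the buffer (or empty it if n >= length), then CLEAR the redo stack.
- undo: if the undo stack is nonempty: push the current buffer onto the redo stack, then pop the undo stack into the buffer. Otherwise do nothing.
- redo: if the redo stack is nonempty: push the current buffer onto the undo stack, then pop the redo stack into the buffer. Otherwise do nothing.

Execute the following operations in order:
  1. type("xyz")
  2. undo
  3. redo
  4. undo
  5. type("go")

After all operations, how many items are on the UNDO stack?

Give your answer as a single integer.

After op 1 (type): buf='xyz' undo_depth=1 redo_depth=0
After op 2 (undo): buf='(empty)' undo_depth=0 redo_depth=1
After op 3 (redo): buf='xyz' undo_depth=1 redo_depth=0
After op 4 (undo): buf='(empty)' undo_depth=0 redo_depth=1
After op 5 (type): buf='go' undo_depth=1 redo_depth=0

Answer: 1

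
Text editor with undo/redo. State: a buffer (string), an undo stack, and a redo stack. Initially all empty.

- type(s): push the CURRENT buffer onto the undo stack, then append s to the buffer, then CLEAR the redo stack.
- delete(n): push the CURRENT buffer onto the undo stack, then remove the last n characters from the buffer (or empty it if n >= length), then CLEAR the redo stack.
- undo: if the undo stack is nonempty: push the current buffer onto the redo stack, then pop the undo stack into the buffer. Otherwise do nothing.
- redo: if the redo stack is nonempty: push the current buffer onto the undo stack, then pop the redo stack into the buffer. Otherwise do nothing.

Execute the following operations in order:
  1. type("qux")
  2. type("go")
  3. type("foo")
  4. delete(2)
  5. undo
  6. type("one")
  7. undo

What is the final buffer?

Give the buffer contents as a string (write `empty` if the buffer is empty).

After op 1 (type): buf='qux' undo_depth=1 redo_depth=0
After op 2 (type): buf='quxgo' undo_depth=2 redo_depth=0
After op 3 (type): buf='quxgofoo' undo_depth=3 redo_depth=0
After op 4 (delete): buf='quxgof' undo_depth=4 redo_depth=0
After op 5 (undo): buf='quxgofoo' undo_depth=3 redo_depth=1
After op 6 (type): buf='quxgofooone' undo_depth=4 redo_depth=0
After op 7 (undo): buf='quxgofoo' undo_depth=3 redo_depth=1

Answer: quxgofoo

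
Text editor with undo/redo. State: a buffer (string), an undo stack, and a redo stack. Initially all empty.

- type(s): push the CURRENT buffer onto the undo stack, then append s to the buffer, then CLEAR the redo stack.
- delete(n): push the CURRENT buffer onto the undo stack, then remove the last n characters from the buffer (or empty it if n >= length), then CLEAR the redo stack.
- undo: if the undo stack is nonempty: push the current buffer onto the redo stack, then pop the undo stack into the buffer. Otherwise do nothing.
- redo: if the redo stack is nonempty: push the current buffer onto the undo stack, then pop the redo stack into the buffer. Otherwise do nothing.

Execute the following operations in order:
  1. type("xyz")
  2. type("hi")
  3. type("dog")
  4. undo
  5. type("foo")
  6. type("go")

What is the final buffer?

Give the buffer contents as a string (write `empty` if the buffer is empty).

Answer: xyzhifoogo

Derivation:
After op 1 (type): buf='xyz' undo_depth=1 redo_depth=0
After op 2 (type): buf='xyzhi' undo_depth=2 redo_depth=0
After op 3 (type): buf='xyzhidog' undo_depth=3 redo_depth=0
After op 4 (undo): buf='xyzhi' undo_depth=2 redo_depth=1
After op 5 (type): buf='xyzhifoo' undo_depth=3 redo_depth=0
After op 6 (type): buf='xyzhifoogo' undo_depth=4 redo_depth=0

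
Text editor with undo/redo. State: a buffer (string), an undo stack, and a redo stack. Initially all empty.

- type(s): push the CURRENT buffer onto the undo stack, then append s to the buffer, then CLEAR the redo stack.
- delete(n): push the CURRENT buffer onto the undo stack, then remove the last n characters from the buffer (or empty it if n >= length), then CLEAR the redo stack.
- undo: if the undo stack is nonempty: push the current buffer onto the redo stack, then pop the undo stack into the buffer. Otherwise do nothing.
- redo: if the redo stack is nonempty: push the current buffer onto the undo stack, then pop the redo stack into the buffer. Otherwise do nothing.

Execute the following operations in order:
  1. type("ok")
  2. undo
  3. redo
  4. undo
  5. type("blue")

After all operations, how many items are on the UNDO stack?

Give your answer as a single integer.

Answer: 1

Derivation:
After op 1 (type): buf='ok' undo_depth=1 redo_depth=0
After op 2 (undo): buf='(empty)' undo_depth=0 redo_depth=1
After op 3 (redo): buf='ok' undo_depth=1 redo_depth=0
After op 4 (undo): buf='(empty)' undo_depth=0 redo_depth=1
After op 5 (type): buf='blue' undo_depth=1 redo_depth=0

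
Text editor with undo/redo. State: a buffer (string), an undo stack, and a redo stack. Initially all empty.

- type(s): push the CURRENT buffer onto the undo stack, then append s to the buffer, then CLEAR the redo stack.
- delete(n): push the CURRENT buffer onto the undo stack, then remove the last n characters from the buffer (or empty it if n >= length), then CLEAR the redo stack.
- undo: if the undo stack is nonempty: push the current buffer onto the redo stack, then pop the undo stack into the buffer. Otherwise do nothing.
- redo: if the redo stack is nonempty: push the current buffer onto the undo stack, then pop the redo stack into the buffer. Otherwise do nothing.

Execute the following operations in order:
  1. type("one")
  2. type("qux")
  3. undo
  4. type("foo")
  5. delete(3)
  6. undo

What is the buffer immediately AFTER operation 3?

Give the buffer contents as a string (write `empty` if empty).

After op 1 (type): buf='one' undo_depth=1 redo_depth=0
After op 2 (type): buf='onequx' undo_depth=2 redo_depth=0
After op 3 (undo): buf='one' undo_depth=1 redo_depth=1

Answer: one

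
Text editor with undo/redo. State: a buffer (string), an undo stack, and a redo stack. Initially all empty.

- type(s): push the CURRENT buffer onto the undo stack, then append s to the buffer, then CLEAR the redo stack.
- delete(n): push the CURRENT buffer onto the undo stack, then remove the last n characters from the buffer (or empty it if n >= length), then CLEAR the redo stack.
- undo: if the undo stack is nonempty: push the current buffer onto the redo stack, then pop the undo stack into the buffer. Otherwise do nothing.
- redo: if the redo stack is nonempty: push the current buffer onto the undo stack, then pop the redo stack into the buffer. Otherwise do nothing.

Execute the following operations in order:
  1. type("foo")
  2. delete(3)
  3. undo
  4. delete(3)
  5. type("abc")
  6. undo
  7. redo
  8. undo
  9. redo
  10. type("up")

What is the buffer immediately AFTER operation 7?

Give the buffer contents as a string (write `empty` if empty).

Answer: abc

Derivation:
After op 1 (type): buf='foo' undo_depth=1 redo_depth=0
After op 2 (delete): buf='(empty)' undo_depth=2 redo_depth=0
After op 3 (undo): buf='foo' undo_depth=1 redo_depth=1
After op 4 (delete): buf='(empty)' undo_depth=2 redo_depth=0
After op 5 (type): buf='abc' undo_depth=3 redo_depth=0
After op 6 (undo): buf='(empty)' undo_depth=2 redo_depth=1
After op 7 (redo): buf='abc' undo_depth=3 redo_depth=0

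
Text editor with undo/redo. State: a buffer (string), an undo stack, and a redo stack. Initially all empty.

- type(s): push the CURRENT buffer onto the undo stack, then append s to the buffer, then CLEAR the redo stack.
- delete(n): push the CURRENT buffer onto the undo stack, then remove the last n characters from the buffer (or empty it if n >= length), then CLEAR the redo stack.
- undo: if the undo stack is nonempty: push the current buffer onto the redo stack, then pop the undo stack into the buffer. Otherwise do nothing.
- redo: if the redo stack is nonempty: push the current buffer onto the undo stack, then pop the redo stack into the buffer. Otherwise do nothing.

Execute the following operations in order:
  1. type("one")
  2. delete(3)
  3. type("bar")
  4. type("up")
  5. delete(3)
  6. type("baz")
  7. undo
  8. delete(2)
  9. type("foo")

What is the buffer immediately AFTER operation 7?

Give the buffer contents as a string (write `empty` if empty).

Answer: ba

Derivation:
After op 1 (type): buf='one' undo_depth=1 redo_depth=0
After op 2 (delete): buf='(empty)' undo_depth=2 redo_depth=0
After op 3 (type): buf='bar' undo_depth=3 redo_depth=0
After op 4 (type): buf='barup' undo_depth=4 redo_depth=0
After op 5 (delete): buf='ba' undo_depth=5 redo_depth=0
After op 6 (type): buf='babaz' undo_depth=6 redo_depth=0
After op 7 (undo): buf='ba' undo_depth=5 redo_depth=1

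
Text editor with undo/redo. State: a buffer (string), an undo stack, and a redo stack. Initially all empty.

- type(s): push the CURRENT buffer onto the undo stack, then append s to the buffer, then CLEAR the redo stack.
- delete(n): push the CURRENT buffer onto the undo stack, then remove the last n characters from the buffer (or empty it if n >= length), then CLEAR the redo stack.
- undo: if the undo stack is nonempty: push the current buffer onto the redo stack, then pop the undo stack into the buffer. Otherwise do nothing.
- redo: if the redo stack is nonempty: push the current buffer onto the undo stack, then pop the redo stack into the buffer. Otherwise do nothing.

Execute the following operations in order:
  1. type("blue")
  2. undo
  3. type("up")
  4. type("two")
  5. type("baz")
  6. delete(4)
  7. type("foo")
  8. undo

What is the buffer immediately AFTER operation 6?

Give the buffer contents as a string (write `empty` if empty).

After op 1 (type): buf='blue' undo_depth=1 redo_depth=0
After op 2 (undo): buf='(empty)' undo_depth=0 redo_depth=1
After op 3 (type): buf='up' undo_depth=1 redo_depth=0
After op 4 (type): buf='uptwo' undo_depth=2 redo_depth=0
After op 5 (type): buf='uptwobaz' undo_depth=3 redo_depth=0
After op 6 (delete): buf='uptw' undo_depth=4 redo_depth=0

Answer: uptw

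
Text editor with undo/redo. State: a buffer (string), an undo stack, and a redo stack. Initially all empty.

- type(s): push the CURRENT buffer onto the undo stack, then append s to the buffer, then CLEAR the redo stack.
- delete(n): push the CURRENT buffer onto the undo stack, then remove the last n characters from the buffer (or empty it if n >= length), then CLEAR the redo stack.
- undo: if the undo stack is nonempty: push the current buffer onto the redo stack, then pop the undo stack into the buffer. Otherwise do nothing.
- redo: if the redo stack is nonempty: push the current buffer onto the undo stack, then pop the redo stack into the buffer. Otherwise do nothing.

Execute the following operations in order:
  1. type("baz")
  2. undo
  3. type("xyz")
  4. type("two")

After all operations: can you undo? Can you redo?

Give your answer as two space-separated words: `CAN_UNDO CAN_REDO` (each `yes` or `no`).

Answer: yes no

Derivation:
After op 1 (type): buf='baz' undo_depth=1 redo_depth=0
After op 2 (undo): buf='(empty)' undo_depth=0 redo_depth=1
After op 3 (type): buf='xyz' undo_depth=1 redo_depth=0
After op 4 (type): buf='xyztwo' undo_depth=2 redo_depth=0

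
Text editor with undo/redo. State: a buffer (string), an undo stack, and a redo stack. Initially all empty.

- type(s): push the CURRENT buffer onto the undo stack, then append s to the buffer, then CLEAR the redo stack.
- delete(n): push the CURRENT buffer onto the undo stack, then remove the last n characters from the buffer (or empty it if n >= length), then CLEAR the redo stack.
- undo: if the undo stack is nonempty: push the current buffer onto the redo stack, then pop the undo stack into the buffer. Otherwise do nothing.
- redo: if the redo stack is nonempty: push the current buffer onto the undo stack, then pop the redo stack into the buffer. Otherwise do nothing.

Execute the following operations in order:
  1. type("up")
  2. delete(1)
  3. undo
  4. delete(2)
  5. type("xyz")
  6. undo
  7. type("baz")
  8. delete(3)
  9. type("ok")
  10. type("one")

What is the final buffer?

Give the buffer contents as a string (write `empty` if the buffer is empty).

Answer: okone

Derivation:
After op 1 (type): buf='up' undo_depth=1 redo_depth=0
After op 2 (delete): buf='u' undo_depth=2 redo_depth=0
After op 3 (undo): buf='up' undo_depth=1 redo_depth=1
After op 4 (delete): buf='(empty)' undo_depth=2 redo_depth=0
After op 5 (type): buf='xyz' undo_depth=3 redo_depth=0
After op 6 (undo): buf='(empty)' undo_depth=2 redo_depth=1
After op 7 (type): buf='baz' undo_depth=3 redo_depth=0
After op 8 (delete): buf='(empty)' undo_depth=4 redo_depth=0
After op 9 (type): buf='ok' undo_depth=5 redo_depth=0
After op 10 (type): buf='okone' undo_depth=6 redo_depth=0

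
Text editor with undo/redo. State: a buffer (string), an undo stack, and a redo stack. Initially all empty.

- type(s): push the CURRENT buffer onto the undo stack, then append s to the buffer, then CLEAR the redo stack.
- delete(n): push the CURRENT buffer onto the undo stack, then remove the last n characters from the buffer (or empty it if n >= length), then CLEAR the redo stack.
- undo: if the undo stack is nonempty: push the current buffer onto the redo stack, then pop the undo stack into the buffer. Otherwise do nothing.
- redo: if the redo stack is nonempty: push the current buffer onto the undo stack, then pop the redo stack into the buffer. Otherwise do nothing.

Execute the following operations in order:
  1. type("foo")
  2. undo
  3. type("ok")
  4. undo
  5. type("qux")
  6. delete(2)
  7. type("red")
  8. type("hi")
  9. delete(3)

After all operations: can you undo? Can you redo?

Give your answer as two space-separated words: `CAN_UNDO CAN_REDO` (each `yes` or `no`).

After op 1 (type): buf='foo' undo_depth=1 redo_depth=0
After op 2 (undo): buf='(empty)' undo_depth=0 redo_depth=1
After op 3 (type): buf='ok' undo_depth=1 redo_depth=0
After op 4 (undo): buf='(empty)' undo_depth=0 redo_depth=1
After op 5 (type): buf='qux' undo_depth=1 redo_depth=0
After op 6 (delete): buf='q' undo_depth=2 redo_depth=0
After op 7 (type): buf='qred' undo_depth=3 redo_depth=0
After op 8 (type): buf='qredhi' undo_depth=4 redo_depth=0
After op 9 (delete): buf='qre' undo_depth=5 redo_depth=0

Answer: yes no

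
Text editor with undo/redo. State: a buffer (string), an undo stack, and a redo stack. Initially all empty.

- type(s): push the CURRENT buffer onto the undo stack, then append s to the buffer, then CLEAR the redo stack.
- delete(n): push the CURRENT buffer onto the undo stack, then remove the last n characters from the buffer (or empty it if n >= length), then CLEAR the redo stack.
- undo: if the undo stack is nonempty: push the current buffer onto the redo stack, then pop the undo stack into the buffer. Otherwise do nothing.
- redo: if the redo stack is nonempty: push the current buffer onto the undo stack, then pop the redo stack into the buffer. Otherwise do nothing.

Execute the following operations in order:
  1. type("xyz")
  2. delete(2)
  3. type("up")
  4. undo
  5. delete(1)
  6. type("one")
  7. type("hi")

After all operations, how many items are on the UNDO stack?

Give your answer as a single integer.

Answer: 5

Derivation:
After op 1 (type): buf='xyz' undo_depth=1 redo_depth=0
After op 2 (delete): buf='x' undo_depth=2 redo_depth=0
After op 3 (type): buf='xup' undo_depth=3 redo_depth=0
After op 4 (undo): buf='x' undo_depth=2 redo_depth=1
After op 5 (delete): buf='(empty)' undo_depth=3 redo_depth=0
After op 6 (type): buf='one' undo_depth=4 redo_depth=0
After op 7 (type): buf='onehi' undo_depth=5 redo_depth=0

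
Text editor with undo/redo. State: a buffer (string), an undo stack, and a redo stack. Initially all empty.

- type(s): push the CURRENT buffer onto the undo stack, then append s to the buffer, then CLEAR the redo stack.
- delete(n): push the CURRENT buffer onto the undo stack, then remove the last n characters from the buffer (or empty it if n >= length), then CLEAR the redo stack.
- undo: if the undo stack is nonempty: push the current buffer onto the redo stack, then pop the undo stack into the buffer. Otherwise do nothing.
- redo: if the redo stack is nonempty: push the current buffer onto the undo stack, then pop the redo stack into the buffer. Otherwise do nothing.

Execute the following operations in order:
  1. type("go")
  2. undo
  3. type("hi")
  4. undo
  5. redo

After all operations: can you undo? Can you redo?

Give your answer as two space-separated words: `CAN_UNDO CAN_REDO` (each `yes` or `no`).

Answer: yes no

Derivation:
After op 1 (type): buf='go' undo_depth=1 redo_depth=0
After op 2 (undo): buf='(empty)' undo_depth=0 redo_depth=1
After op 3 (type): buf='hi' undo_depth=1 redo_depth=0
After op 4 (undo): buf='(empty)' undo_depth=0 redo_depth=1
After op 5 (redo): buf='hi' undo_depth=1 redo_depth=0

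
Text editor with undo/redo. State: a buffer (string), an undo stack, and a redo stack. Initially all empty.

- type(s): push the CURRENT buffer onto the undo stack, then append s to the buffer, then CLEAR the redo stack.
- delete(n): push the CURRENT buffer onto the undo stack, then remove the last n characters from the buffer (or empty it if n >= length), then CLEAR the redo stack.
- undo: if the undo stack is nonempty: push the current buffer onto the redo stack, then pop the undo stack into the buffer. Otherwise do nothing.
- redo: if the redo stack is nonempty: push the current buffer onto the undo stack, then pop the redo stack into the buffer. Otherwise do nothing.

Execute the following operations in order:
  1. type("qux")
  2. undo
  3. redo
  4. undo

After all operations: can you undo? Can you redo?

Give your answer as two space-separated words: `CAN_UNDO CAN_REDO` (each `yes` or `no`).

Answer: no yes

Derivation:
After op 1 (type): buf='qux' undo_depth=1 redo_depth=0
After op 2 (undo): buf='(empty)' undo_depth=0 redo_depth=1
After op 3 (redo): buf='qux' undo_depth=1 redo_depth=0
After op 4 (undo): buf='(empty)' undo_depth=0 redo_depth=1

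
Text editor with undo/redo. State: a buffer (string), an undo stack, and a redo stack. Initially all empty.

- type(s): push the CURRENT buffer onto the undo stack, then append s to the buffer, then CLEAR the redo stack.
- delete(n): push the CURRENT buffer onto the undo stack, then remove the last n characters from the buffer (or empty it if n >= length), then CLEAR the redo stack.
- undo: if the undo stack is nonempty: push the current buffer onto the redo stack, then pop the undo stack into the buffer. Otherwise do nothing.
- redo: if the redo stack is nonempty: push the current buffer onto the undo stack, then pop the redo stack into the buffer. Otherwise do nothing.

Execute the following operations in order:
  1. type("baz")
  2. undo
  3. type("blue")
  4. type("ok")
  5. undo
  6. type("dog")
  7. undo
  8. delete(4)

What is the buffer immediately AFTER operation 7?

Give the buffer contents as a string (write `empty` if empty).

Answer: blue

Derivation:
After op 1 (type): buf='baz' undo_depth=1 redo_depth=0
After op 2 (undo): buf='(empty)' undo_depth=0 redo_depth=1
After op 3 (type): buf='blue' undo_depth=1 redo_depth=0
After op 4 (type): buf='blueok' undo_depth=2 redo_depth=0
After op 5 (undo): buf='blue' undo_depth=1 redo_depth=1
After op 6 (type): buf='bluedog' undo_depth=2 redo_depth=0
After op 7 (undo): buf='blue' undo_depth=1 redo_depth=1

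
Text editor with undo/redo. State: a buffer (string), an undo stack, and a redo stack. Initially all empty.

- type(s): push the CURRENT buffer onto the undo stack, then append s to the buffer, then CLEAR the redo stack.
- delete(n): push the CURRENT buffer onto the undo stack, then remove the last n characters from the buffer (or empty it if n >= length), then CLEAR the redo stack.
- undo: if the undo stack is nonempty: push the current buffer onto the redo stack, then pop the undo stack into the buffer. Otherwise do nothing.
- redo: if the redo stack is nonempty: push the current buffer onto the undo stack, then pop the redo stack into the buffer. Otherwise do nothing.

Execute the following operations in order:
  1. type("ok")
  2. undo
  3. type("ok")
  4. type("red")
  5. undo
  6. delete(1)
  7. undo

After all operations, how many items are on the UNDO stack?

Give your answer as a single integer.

After op 1 (type): buf='ok' undo_depth=1 redo_depth=0
After op 2 (undo): buf='(empty)' undo_depth=0 redo_depth=1
After op 3 (type): buf='ok' undo_depth=1 redo_depth=0
After op 4 (type): buf='okred' undo_depth=2 redo_depth=0
After op 5 (undo): buf='ok' undo_depth=1 redo_depth=1
After op 6 (delete): buf='o' undo_depth=2 redo_depth=0
After op 7 (undo): buf='ok' undo_depth=1 redo_depth=1

Answer: 1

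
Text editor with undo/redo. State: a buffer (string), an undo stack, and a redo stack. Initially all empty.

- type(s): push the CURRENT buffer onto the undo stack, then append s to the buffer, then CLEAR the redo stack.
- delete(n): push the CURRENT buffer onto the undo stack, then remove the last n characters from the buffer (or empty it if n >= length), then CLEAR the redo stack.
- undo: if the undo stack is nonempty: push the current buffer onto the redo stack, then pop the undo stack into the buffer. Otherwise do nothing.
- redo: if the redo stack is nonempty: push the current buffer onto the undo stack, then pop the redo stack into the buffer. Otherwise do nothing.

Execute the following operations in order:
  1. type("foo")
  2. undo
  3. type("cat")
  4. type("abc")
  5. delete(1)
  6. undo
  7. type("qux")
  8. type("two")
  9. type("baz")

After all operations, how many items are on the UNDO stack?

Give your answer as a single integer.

Answer: 5

Derivation:
After op 1 (type): buf='foo' undo_depth=1 redo_depth=0
After op 2 (undo): buf='(empty)' undo_depth=0 redo_depth=1
After op 3 (type): buf='cat' undo_depth=1 redo_depth=0
After op 4 (type): buf='catabc' undo_depth=2 redo_depth=0
After op 5 (delete): buf='catab' undo_depth=3 redo_depth=0
After op 6 (undo): buf='catabc' undo_depth=2 redo_depth=1
After op 7 (type): buf='catabcqux' undo_depth=3 redo_depth=0
After op 8 (type): buf='catabcquxtwo' undo_depth=4 redo_depth=0
After op 9 (type): buf='catabcquxtwobaz' undo_depth=5 redo_depth=0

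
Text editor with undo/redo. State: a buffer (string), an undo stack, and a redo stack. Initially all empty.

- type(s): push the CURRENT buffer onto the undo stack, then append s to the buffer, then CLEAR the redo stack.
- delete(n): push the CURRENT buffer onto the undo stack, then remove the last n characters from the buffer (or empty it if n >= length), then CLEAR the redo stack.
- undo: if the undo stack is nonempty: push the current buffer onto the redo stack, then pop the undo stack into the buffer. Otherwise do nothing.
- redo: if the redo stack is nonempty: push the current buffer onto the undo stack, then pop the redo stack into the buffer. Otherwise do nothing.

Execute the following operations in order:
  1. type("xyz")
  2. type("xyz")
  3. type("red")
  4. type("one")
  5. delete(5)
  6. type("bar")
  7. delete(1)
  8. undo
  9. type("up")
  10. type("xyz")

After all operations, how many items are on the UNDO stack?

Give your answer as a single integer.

After op 1 (type): buf='xyz' undo_depth=1 redo_depth=0
After op 2 (type): buf='xyzxyz' undo_depth=2 redo_depth=0
After op 3 (type): buf='xyzxyzred' undo_depth=3 redo_depth=0
After op 4 (type): buf='xyzxyzredone' undo_depth=4 redo_depth=0
After op 5 (delete): buf='xyzxyzr' undo_depth=5 redo_depth=0
After op 6 (type): buf='xyzxyzrbar' undo_depth=6 redo_depth=0
After op 7 (delete): buf='xyzxyzrba' undo_depth=7 redo_depth=0
After op 8 (undo): buf='xyzxyzrbar' undo_depth=6 redo_depth=1
After op 9 (type): buf='xyzxyzrbarup' undo_depth=7 redo_depth=0
After op 10 (type): buf='xyzxyzrbarupxyz' undo_depth=8 redo_depth=0

Answer: 8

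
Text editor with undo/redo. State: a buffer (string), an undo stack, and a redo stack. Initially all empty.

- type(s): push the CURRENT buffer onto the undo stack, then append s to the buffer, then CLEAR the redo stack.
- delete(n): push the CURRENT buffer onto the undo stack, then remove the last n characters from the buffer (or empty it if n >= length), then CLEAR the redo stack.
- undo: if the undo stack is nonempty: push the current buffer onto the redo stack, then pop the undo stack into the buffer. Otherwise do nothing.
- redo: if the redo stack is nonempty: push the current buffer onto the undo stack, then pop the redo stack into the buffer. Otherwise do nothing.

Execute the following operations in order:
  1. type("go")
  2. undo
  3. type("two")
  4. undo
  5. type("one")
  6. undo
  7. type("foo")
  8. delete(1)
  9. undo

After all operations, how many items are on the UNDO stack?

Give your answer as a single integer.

Answer: 1

Derivation:
After op 1 (type): buf='go' undo_depth=1 redo_depth=0
After op 2 (undo): buf='(empty)' undo_depth=0 redo_depth=1
After op 3 (type): buf='two' undo_depth=1 redo_depth=0
After op 4 (undo): buf='(empty)' undo_depth=0 redo_depth=1
After op 5 (type): buf='one' undo_depth=1 redo_depth=0
After op 6 (undo): buf='(empty)' undo_depth=0 redo_depth=1
After op 7 (type): buf='foo' undo_depth=1 redo_depth=0
After op 8 (delete): buf='fo' undo_depth=2 redo_depth=0
After op 9 (undo): buf='foo' undo_depth=1 redo_depth=1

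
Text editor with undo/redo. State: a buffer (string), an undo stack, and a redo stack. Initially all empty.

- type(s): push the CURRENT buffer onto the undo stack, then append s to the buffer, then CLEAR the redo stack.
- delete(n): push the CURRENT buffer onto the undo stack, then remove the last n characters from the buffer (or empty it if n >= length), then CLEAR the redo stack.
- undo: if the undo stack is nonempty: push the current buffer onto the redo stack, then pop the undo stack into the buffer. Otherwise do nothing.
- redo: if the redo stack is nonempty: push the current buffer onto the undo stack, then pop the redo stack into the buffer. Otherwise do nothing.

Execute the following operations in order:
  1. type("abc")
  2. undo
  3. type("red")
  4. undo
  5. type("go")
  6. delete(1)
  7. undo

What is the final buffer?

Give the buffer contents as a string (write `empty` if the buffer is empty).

After op 1 (type): buf='abc' undo_depth=1 redo_depth=0
After op 2 (undo): buf='(empty)' undo_depth=0 redo_depth=1
After op 3 (type): buf='red' undo_depth=1 redo_depth=0
After op 4 (undo): buf='(empty)' undo_depth=0 redo_depth=1
After op 5 (type): buf='go' undo_depth=1 redo_depth=0
After op 6 (delete): buf='g' undo_depth=2 redo_depth=0
After op 7 (undo): buf='go' undo_depth=1 redo_depth=1

Answer: go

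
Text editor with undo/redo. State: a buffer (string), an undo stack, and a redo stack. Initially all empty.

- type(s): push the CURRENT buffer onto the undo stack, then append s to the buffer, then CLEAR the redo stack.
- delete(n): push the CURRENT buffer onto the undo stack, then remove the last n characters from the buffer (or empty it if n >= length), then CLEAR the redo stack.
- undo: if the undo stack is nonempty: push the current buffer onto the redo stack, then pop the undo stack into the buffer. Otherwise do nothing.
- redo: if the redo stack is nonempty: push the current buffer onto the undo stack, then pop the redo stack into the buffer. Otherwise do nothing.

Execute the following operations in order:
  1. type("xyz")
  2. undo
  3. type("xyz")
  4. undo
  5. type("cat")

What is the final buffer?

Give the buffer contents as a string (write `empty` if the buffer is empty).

After op 1 (type): buf='xyz' undo_depth=1 redo_depth=0
After op 2 (undo): buf='(empty)' undo_depth=0 redo_depth=1
After op 3 (type): buf='xyz' undo_depth=1 redo_depth=0
After op 4 (undo): buf='(empty)' undo_depth=0 redo_depth=1
After op 5 (type): buf='cat' undo_depth=1 redo_depth=0

Answer: cat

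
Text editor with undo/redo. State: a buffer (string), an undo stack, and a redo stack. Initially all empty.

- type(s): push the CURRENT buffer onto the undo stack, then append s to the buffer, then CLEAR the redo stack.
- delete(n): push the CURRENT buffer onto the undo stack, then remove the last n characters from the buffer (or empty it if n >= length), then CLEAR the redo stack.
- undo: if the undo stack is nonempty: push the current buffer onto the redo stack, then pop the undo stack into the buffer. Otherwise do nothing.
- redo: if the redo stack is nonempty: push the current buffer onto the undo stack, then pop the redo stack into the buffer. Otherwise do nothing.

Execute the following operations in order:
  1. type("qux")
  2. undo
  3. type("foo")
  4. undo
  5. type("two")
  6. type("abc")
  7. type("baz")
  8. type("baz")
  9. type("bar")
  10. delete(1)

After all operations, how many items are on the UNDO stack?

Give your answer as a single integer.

Answer: 6

Derivation:
After op 1 (type): buf='qux' undo_depth=1 redo_depth=0
After op 2 (undo): buf='(empty)' undo_depth=0 redo_depth=1
After op 3 (type): buf='foo' undo_depth=1 redo_depth=0
After op 4 (undo): buf='(empty)' undo_depth=0 redo_depth=1
After op 5 (type): buf='two' undo_depth=1 redo_depth=0
After op 6 (type): buf='twoabc' undo_depth=2 redo_depth=0
After op 7 (type): buf='twoabcbaz' undo_depth=3 redo_depth=0
After op 8 (type): buf='twoabcbazbaz' undo_depth=4 redo_depth=0
After op 9 (type): buf='twoabcbazbazbar' undo_depth=5 redo_depth=0
After op 10 (delete): buf='twoabcbazbazba' undo_depth=6 redo_depth=0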